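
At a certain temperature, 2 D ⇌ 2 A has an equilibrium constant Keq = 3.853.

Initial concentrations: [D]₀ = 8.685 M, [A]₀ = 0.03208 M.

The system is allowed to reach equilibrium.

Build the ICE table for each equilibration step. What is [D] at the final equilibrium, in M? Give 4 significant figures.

[D]_eq = 2.942 M

Q₀ = 1.3644e-05 vs Keq = 3.853 ⇒ Q<K, forward
Step 1:
                   D          A
  init         8.685    0.03208
  Δ           -5.743      5.743
  eq           2.942      5.775
  solve Keq expr → x = 2.871; check Q = 3.853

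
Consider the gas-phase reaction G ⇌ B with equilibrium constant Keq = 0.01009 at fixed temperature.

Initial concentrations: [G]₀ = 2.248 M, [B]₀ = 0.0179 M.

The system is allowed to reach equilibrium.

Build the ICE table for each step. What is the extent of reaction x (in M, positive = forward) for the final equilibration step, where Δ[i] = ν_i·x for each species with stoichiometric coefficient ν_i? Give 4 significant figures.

x = 0.004735 M

Q₀ = 0.007963 vs Keq = 0.01009 ⇒ Q<K, forward
Step 1:
                    G           B
  I             2.248      0.0179
  C         -0.004735    0.004735
  E             2.243     0.02263
  solve Keq expr → x = 0.004735; check Q = 0.01009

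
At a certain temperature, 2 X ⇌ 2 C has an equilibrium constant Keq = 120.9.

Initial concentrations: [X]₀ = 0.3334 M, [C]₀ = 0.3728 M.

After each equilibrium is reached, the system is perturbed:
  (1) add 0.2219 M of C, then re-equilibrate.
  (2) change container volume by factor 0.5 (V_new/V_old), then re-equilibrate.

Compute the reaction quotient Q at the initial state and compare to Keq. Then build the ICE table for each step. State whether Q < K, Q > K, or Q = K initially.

Q₀ = 1.25; Q < K (proceeds forward)

Q₀ = 1.25 vs Keq = 120.9 ⇒ Q<K, forward
Step 1:
                  X         C
  Initial    0.3334    0.3728
  Change    -0.2745    0.2745
  Equil     0.05887    0.6473
  solve Keq expr → x = 0.1373; check Q = 120.9
Then add 0.2219 M of C.
Step 2:
                  X         C
  Initial   0.05887    0.8692
  Change     0.0185   -0.0185
  Equil     0.07737    0.8507
  solve Keq expr → x = -0.009249; check Q = 120.9
Then change container volume by factor 0.5 (V_new/V_old).
Step 3:
                  X         C
  Initial    0.1547     1.701
  Change          0         0
  Equil      0.1547     1.701
  solve Keq expr → x = 0; check Q = 120.9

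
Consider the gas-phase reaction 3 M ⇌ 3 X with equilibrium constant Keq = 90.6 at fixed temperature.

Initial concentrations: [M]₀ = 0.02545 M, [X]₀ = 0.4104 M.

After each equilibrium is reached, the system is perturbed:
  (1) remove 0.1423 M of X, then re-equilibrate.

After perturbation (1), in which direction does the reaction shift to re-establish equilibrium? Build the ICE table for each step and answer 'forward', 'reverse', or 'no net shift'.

Direction: forward

Q₀ = 4193 vs Keq = 90.6 ⇒ Q>K, reverse
Step 1:
                   M          X
  init       0.02545     0.4104
  Δ          0.05392   -0.05392
  eq         0.07937     0.3565
  solve Keq expr → x = -0.01797; check Q = 90.6
Then remove 0.1423 M of X.
Step 2:
                   M          X
  init       0.07937     0.2142
  Δ         -0.02591    0.02591
  eq         0.05346     0.2401
  solve Keq expr → x = 0.008638; check Q = 90.6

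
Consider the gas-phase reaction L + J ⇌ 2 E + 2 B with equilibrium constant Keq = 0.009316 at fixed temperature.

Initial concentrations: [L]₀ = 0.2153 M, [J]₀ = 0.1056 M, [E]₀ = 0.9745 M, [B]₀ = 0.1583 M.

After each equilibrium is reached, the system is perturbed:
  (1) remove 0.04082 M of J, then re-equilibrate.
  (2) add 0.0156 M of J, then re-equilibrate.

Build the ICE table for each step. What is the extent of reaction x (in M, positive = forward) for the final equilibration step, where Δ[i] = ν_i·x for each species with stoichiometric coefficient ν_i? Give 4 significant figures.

x = 5.8564e-04 M

Q₀ = 1.047 vs Keq = 0.009316 ⇒ Q>K, reverse
Step 1:
                  L         J         E         B
  Initial    0.2153    0.1056    0.9745    0.1583
  Change    0.06652   0.06652    -0.133    -0.133
  Equil      0.2818    0.1721    0.8415   0.02526
  solve Keq expr → x = -0.06652; check Q = 0.009316
Then remove 0.04082 M of J.
Step 2:
                  L         J         E         B
  Initial    0.2818    0.1313    0.8415   0.02526
  Change    0.00147   0.00147 -0.002939 -0.002939
  Equil      0.2833    0.1328    0.8385   0.02232
  solve Keq expr → x = -0.00147; check Q = 0.009316
Then add 0.0156 M of J.
Step 3:
                  L         J         E         B
  Initial    0.2833    0.1484    0.8385   0.02232
  Change  -5.8564e-04 -5.8564e-04  0.001171  0.001171
  Equil      0.2827    0.1478    0.8397   0.02349
  solve Keq expr → x = 5.8564e-04; check Q = 0.009316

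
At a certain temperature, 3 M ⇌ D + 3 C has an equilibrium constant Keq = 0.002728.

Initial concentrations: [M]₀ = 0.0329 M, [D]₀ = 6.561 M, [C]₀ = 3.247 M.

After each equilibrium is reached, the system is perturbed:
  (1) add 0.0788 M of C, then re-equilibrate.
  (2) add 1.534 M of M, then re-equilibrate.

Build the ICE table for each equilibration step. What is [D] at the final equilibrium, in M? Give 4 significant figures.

Q₀ = 6.3071e+06 vs Keq = 0.002728 ⇒ Q>K, reverse
Step 1:
                  M         D         C
  Initial    0.0329     6.561     3.247
  Change      3.007    -1.002    -3.007
  Equil        3.04     5.559    0.2398
  solve Keq expr → x = -1.002; check Q = 0.002728
Then add 0.0788 M of C.
Step 2:
                  M         D         C
  Initial      3.04     5.559    0.3186
  Change    0.07271  -0.02424  -0.07271
  Equil       3.113     5.534    0.2459
  solve Keq expr → x = -0.02424; check Q = 0.002728
Then add 1.534 M of M.
Step 3:
                  M         D         C
  Initial     4.647     5.534    0.2459
  Change    -0.1116   0.03719    0.1116
  Equil       4.535     5.572    0.3575
  solve Keq expr → x = 0.03719; check Q = 0.002728

[D]_eq = 5.572 M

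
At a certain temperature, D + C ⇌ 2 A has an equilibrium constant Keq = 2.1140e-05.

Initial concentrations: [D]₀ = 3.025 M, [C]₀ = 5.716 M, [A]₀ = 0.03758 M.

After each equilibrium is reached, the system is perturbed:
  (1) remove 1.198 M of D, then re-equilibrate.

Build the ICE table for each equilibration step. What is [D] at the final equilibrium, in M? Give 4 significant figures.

Q₀ = 8.1676e-05 vs Keq = 2.1140e-05 ⇒ Q>K, reverse
Step 1:
                   D          C          A
  I            3.025      5.716    0.03758
  C         0.009208   0.009208   -0.01842
  E            3.034      5.725    0.01916
  solve Keq expr → x = -0.009208; check Q = 2.1140e-05
Then remove 1.198 M of D.
Step 2:
                   D          C          A
  I            1.836      5.725    0.01916
  C         0.002122   0.002122  -0.004244
  E            1.838      5.727    0.01492
  solve Keq expr → x = -0.002122; check Q = 2.1140e-05

[D]_eq = 1.838 M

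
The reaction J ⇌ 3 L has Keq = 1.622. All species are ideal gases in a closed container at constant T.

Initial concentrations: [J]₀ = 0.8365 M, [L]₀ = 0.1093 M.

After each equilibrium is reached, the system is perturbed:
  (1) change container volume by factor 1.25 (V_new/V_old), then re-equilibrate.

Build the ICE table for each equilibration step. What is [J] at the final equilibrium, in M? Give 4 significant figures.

Q₀ = 0.001561 vs Keq = 1.622 ⇒ Q<K, forward
Step 1:
                    J           L
  I            0.8365      0.1093
  C           -0.2848      0.8544
  E            0.5517      0.9637
  solve Keq expr → x = 0.2848; check Q = 1.622
Then change container volume by factor 1.25 (V_new/V_old).
Step 2:
                    J           L
  I            0.4414      0.7709
  C          -0.03348      0.1004
  E            0.4079      0.8714
  solve Keq expr → x = 0.03348; check Q = 1.622

[J]_eq = 0.4079 M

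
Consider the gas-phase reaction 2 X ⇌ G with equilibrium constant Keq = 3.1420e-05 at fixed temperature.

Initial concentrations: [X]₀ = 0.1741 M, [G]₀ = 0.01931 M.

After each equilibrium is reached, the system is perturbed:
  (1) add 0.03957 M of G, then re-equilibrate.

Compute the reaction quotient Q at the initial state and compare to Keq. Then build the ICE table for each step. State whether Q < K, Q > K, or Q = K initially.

Q₀ = 0.6371; Q > K (proceeds reverse)

Q₀ = 0.6371 vs Keq = 3.1420e-05 ⇒ Q>K, reverse
Step 1:
                   X          G
  init        0.1741    0.01931
  Δ          0.03862   -0.01931
  eq          0.2127 1.4217e-06
  solve Keq expr → x = -0.01931; check Q = 3.1420e-05
Then add 0.03957 M of G.
Step 2:
                   X          G
  init        0.2127    0.03957
  Δ          0.07914   -0.03957
  eq          0.2919 2.6763e-06
  solve Keq expr → x = -0.03957; check Q = 3.1420e-05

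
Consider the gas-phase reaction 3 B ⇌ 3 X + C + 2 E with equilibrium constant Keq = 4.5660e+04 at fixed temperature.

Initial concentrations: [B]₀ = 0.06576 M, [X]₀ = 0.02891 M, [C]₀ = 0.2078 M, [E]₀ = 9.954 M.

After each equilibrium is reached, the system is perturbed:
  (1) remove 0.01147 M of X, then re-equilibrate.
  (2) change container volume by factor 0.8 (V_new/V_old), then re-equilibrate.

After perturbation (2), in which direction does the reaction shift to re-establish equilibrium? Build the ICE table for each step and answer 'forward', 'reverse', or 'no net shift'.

Q₀ = 1.749 vs Keq = 4.5660e+04 ⇒ Q<K, forward
Step 1:
                   B          X          C          E
  init       0.06576    0.02891     0.2078      9.954
  Δ         -0.05881    0.05881     0.0196    0.03921
  eq         0.00695    0.08772     0.2274      9.993
  solve Keq expr → x = 0.0196; check Q = 4.5660e+04
Then remove 0.01147 M of X.
Step 2:
                   B          X          C          E
  init       0.00695    0.07625     0.2274      9.993
  Δ       -8.3952e-04 8.3952e-04 2.7984e-04 5.5968e-04
  eq        0.006111    0.07709     0.2277      9.994
  solve Keq expr → x = 2.7984e-04; check Q = 4.5660e+04
Then change container volume by factor 0.8 (V_new/V_old).
Step 3:
                   B          X          C          E
  init      0.007638    0.09636     0.2846      12.49
  Δ         0.001731  -0.001731 -5.7703e-04  -0.001154
  eq        0.009369    0.09463      0.284      12.49
  solve Keq expr → x = -5.7703e-04; check Q = 4.5660e+04

Direction: reverse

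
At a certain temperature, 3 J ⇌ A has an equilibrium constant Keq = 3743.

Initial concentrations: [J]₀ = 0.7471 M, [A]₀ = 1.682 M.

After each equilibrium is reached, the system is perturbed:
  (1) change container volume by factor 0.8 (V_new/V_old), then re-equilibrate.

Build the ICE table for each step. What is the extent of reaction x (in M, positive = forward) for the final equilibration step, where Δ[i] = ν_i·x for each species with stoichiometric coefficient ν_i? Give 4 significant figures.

x = 0.00458 M

Q₀ = 4.034 vs Keq = 3743 ⇒ Q<K, forward
Step 1:
                   J          A
  Initial     0.7471      1.682
  Change     -0.6673     0.2224
  Equil      0.07983      1.904
  solve Keq expr → x = 0.2224; check Q = 3743
Then change container volume by factor 0.8 (V_new/V_old).
Step 2:
                   J          A
  Initial    0.09979      2.381
  Change    -0.01374    0.00458
  Equil      0.08605      2.385
  solve Keq expr → x = 0.00458; check Q = 3743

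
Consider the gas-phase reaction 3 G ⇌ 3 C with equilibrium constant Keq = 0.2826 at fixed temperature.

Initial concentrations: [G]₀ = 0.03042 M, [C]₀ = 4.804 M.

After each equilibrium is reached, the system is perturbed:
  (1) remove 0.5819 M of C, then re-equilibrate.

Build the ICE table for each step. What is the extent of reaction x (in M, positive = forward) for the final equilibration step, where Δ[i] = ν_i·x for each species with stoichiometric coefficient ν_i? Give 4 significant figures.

Q₀ = 3.9385e+06 vs Keq = 0.2826 ⇒ Q>K, reverse
Step 1:
                    G           C
  Initial     0.03042       4.804
  Change        2.889      -2.889
  Equil         2.919       1.915
  solve Keq expr → x = -0.9628; check Q = 0.2826
Then remove 0.5819 M of C.
Step 2:
                    G           C
  Initial       2.919       1.334
  Change      -0.3513      0.3513
  Equil         2.568       1.685
  solve Keq expr → x = 0.1171; check Q = 0.2826

x = 0.1171 M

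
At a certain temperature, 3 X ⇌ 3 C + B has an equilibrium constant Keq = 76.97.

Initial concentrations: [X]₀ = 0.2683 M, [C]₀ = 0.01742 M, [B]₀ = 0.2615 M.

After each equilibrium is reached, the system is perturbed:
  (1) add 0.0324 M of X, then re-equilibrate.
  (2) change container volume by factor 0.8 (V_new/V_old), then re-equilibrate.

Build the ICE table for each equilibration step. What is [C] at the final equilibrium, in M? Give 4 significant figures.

Q₀ = 7.1574e-05 vs Keq = 76.97 ⇒ Q<K, forward
Step 1:
                    X           C           B
  I            0.2683     0.01742      0.2615
  C           -0.2281      0.2281     0.07604
  E           0.04019      0.2455      0.3375
  solve Keq expr → x = 0.07604; check Q = 76.97
Then add 0.0324 M of X.
Step 2:
                    X           C           B
  I           0.07259      0.2455      0.3375
  C           -0.0275      0.0275    0.009166
  E           0.04509       0.273      0.3467
  solve Keq expr → x = 0.009166; check Q = 76.97
Then change container volume by factor 0.8 (V_new/V_old).
Step 3:
                    X           C           B
  I           0.05636      0.3413      0.4334
  C          0.003647   -0.003647   -0.001216
  E           0.06001      0.3376      0.4322
  solve Keq expr → x = -0.001216; check Q = 76.97

[C]_eq = 0.3376 M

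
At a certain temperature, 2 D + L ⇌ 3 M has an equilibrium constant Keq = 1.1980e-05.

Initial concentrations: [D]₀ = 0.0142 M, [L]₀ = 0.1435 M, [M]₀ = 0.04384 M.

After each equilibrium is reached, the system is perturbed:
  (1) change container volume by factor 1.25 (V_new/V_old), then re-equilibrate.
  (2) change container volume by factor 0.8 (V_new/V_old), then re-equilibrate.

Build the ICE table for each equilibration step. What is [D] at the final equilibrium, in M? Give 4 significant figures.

Q₀ = 2.912 vs Keq = 1.1980e-05 ⇒ Q>K, reverse
Step 1:
                    D           L           M
  init         0.0142      0.1435     0.04384
  Δ           0.02822     0.01411    -0.04234
  eq          0.04242      0.1576    0.001503
  solve Keq expr → x = -0.01411; check Q = 1.1980e-05
Then change container volume by factor 1.25 (V_new/V_old).
Step 2:
                    D           L           M
  init        0.03394      0.1261    0.001203
  Δ                 0           0           0
  eq          0.03394      0.1261    0.001203
  solve Keq expr → x = 0; check Q = 1.1980e-05
Then change container volume by factor 0.8 (V_new/V_old).
Step 3:
                    D           L           M
  init        0.04242      0.1576    0.001503
  Δ                 0           0           0
  eq          0.04242      0.1576    0.001503
  solve Keq expr → x = 0; check Q = 1.1980e-05

[D]_eq = 0.04242 M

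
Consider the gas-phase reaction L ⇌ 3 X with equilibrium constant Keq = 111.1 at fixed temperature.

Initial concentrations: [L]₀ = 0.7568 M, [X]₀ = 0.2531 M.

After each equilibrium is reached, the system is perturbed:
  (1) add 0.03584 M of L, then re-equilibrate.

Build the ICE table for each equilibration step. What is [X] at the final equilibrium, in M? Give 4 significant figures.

[X]_eq = 2.302 M

Q₀ = 0.02142 vs Keq = 111.1 ⇒ Q<K, forward
Step 1:
                  L         X
  init       0.7568    0.2531
  Δ         -0.6576     1.973
  eq        0.09925     2.226
  solve Keq expr → x = 0.6576; check Q = 111.1
Then add 0.03584 M of L.
Step 2:
                  L         X
  init       0.1351     2.226
  Δ        -0.02533   0.07598
  eq         0.1098     2.302
  solve Keq expr → x = 0.02533; check Q = 111.1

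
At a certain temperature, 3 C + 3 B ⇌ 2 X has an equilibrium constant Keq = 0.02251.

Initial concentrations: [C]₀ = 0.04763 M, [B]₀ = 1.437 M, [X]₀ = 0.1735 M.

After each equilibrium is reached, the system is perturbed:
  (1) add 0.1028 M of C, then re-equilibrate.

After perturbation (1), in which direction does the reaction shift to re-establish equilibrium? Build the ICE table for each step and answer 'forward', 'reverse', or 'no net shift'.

Q₀ = 93.88 vs Keq = 0.02251 ⇒ Q>K, reverse
Step 1:
                    C           B           X
  Initial     0.04763       1.437      0.1735
  Change       0.2015      0.2015     -0.1344
  Equil        0.2492       1.639     0.03914
  solve Keq expr → x = -0.06718; check Q = 0.02251
Then add 0.1028 M of C.
Step 2:
                    C           B           X
  Initial       0.352       1.639     0.03914
  Change     -0.02672    -0.02672     0.01781
  Equil        0.3253       1.612     0.05695
  solve Keq expr → x = 0.008905; check Q = 0.02251

Direction: forward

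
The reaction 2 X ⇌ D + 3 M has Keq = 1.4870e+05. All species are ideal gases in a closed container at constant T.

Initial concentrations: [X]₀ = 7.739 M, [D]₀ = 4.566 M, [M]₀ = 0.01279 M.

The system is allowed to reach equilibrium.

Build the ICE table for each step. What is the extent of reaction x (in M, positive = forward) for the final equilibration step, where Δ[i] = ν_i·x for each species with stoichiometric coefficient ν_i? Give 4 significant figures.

Q₀ = 1.5951e-07 vs Keq = 1.4870e+05 ⇒ Q<K, forward
Step 1:
                   X          D          M
  init         7.739      4.566    0.01279
  Δ           -7.459      3.729      11.19
  eq            0.28      8.295       11.2
  solve Keq expr → x = 3.729; check Q = 1.4870e+05

x = 3.729 M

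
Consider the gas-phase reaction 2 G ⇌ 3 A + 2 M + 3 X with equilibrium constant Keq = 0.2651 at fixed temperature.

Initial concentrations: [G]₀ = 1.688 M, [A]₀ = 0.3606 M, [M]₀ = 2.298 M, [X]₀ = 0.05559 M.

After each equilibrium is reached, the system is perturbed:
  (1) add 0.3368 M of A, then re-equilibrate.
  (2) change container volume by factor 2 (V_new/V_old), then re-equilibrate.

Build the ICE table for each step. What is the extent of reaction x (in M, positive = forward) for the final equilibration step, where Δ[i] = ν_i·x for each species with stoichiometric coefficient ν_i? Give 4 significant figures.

x = 0.08006 M

Q₀ = 1.4929e-05 vs Keq = 0.2651 ⇒ Q<K, forward
Step 1:
                    G           A           M           X
  I             1.688      0.3606       2.298     0.05559
  C           -0.3057      0.4586      0.3057      0.4586
  E             1.382      0.8192       2.604      0.5142
  solve Keq expr → x = 0.1529; check Q = 0.2651
Then add 0.3368 M of A.
Step 2:
                    G           A           M           X
  I             1.382       1.156       2.604      0.5142
  C           0.06474    -0.09712    -0.06474    -0.09712
  E             1.447       1.059       2.539       0.417
  solve Keq expr → x = -0.03237; check Q = 0.2651
Then change container volume by factor 2 (V_new/V_old).
Step 3:
                    G           A           M           X
  I            0.7235      0.5294       1.269      0.2085
  C           -0.1601      0.2402      0.1601      0.2402
  E            0.5634      0.7696        1.43      0.4487
  solve Keq expr → x = 0.08006; check Q = 0.2651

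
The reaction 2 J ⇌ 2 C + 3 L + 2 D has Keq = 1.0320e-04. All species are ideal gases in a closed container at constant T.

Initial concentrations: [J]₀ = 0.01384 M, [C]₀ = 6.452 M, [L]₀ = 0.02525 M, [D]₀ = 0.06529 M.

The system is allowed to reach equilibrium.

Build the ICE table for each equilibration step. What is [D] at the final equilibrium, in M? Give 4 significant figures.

Q₀ = 0.01491 vs Keq = 1.0320e-04 ⇒ Q>K, reverse
Step 1:
                  J         C         L         D
  init      0.01384     6.452   0.02525   0.06529
  Δ         0.01139  -0.01139  -0.01708  -0.01139
  eq        0.02523     6.441  0.008168    0.0539
  solve Keq expr → x = -0.005694; check Q = 1.0320e-04

[D]_eq = 0.0539 M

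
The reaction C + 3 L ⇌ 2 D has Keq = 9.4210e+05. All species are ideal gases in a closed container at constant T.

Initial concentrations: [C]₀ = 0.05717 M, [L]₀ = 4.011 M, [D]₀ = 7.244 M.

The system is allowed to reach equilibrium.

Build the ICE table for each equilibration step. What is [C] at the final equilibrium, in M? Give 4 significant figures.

Q₀ = 14.22 vs Keq = 9.4210e+05 ⇒ Q<K, forward
Step 1:
                   C          L          D
  init       0.05717      4.011      7.244
  Δ         -0.05717    -0.1715     0.1143
  eq      1.0154e-06      3.839      7.358
  solve Keq expr → x = 0.05717; check Q = 9.4210e+05

[C]_eq = 1.0154e-06 M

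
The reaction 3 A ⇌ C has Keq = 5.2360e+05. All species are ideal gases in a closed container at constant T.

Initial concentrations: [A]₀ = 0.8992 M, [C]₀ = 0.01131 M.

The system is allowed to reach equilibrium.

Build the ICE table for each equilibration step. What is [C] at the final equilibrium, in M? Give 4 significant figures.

Q₀ = 0.01556 vs Keq = 5.2360e+05 ⇒ Q<K, forward
Step 1:
                  A         C
  init       0.8992   0.01131
  Δ         -0.8908    0.2969
  eq       0.008381    0.3082
  solve Keq expr → x = 0.2969; check Q = 5.2360e+05

[C]_eq = 0.3082 M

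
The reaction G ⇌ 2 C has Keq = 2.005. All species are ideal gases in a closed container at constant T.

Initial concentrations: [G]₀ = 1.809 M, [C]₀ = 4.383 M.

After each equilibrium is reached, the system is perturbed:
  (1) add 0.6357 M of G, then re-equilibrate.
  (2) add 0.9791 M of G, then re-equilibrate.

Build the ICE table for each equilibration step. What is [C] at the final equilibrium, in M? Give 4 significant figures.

Q₀ = 10.62 vs Keq = 2.005 ⇒ Q>K, reverse
Step 1:
                   G          C
  I            1.809      4.383
  C            1.004     -2.008
  E            2.813      2.375
  solve Keq expr → x = -1.004; check Q = 2.005
Then add 0.6357 M of G.
Step 2:
                   G          C
  I            3.449      2.375
  C          -0.1068     0.2136
  E            3.342      2.589
  solve Keq expr → x = 0.1068; check Q = 2.005
Then add 0.9791 M of G.
Step 3:
                   G          C
  I            4.321      2.589
  C          -0.1514     0.3028
  E             4.17      2.891
  solve Keq expr → x = 0.1514; check Q = 2.005

[C]_eq = 2.891 M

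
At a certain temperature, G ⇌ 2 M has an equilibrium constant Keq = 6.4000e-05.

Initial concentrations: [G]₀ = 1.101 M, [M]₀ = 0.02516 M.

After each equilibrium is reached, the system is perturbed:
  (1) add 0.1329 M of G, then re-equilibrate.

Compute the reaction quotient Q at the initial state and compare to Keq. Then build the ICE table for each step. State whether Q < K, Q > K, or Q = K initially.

Q₀ = 5.7496e-04; Q > K (proceeds reverse)

Q₀ = 5.7496e-04 vs Keq = 6.4000e-05 ⇒ Q>K, reverse
Step 1:
                   G          M
  init         1.101    0.02516
  Δ         0.008367   -0.01673
  eq           1.109   0.008426
  solve Keq expr → x = -0.008367; check Q = 6.4000e-05
Then add 0.1329 M of G.
Step 2:
                   G          M
  init         1.242   0.008426
  Δ       -2.4478e-04 4.8956e-04
  eq           1.242   0.008916
  solve Keq expr → x = 2.4478e-04; check Q = 6.4000e-05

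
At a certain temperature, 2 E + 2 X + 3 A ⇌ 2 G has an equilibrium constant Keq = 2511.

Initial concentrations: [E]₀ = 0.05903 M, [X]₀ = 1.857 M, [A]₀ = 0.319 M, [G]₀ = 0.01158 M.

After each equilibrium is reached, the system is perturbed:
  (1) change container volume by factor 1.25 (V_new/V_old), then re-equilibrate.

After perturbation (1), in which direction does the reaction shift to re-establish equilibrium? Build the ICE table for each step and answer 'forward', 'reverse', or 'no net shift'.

Q₀ = 0.3438 vs Keq = 2511 ⇒ Q<K, forward
Step 1:
                   E          X          A          G
  Initial    0.05903      1.857      0.319    0.01158
  Change    -0.05294   -0.05294   -0.07942    0.05294
  Equil     0.006086      1.804     0.2396    0.06452
  solve Keq expr → x = 0.02647; check Q = 2511
Then change container volume by factor 1.25 (V_new/V_old).
Step 2:
                   E          X          A          G
  Initial   0.004869      1.443     0.1917    0.05162
  Change    0.002882   0.002882   0.004323  -0.002882
  Equil     0.007751      1.446      0.196    0.04874
  solve Keq expr → x = -0.001441; check Q = 2511

Direction: reverse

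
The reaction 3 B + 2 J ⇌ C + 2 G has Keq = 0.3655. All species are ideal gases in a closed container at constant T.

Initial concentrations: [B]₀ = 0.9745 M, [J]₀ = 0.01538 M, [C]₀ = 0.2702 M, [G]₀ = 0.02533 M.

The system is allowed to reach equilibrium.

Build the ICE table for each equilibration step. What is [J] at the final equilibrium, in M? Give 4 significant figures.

[J]_eq = 0.01909 M

Q₀ = 0.7919 vs Keq = 0.3655 ⇒ Q>K, reverse
Step 1:
                   B          J          C          G
  Initial     0.9745    0.01538     0.2702    0.02533
  Change    0.005567   0.003712  -0.001856  -0.003712
  Equil       0.9801    0.01909     0.2683    0.02162
  solve Keq expr → x = -0.001856; check Q = 0.3655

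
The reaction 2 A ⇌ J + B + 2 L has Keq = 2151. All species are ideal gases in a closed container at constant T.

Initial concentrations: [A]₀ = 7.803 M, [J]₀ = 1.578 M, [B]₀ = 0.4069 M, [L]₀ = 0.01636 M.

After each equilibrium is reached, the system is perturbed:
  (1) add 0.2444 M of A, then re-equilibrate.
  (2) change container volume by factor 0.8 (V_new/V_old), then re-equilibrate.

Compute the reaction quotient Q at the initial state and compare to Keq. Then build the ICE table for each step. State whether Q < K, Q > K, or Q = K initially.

Q₀ = 2.8225e-06; Q < K (proceeds forward)

Q₀ = 2.8225e-06 vs Keq = 2151 ⇒ Q<K, forward
Step 1:
                    A           J           B           L
  init          7.803       1.578      0.4069     0.01636
  Δ             -7.11       3.555       3.555        7.11
  eq           0.6929       5.133       3.962       7.126
  solve Keq expr → x = 3.555; check Q = 2151
Then add 0.2444 M of A.
Step 2:
                    A           J           B           L
  init         0.9373       5.133       3.962       7.126
  Δ           -0.2077      0.1038      0.1038      0.2077
  eq           0.7297       5.237       4.066       7.334
  solve Keq expr → x = 0.1038; check Q = 2151
Then change container volume by factor 0.8 (V_new/V_old).
Step 3:
                    A           J           B           L
  init         0.9121       6.546       5.082       9.168
  Δ            0.1866     -0.0933     -0.0933     -0.1866
  eq            1.099       6.453       4.989       8.981
  solve Keq expr → x = -0.0933; check Q = 2151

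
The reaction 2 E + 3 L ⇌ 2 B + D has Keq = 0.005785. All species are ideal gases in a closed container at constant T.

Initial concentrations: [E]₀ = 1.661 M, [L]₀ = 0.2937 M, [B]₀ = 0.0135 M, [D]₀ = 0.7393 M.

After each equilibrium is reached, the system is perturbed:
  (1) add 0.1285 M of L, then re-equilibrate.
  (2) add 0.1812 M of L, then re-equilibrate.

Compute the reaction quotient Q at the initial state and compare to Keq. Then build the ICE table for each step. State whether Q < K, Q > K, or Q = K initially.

Q₀ = 0.001928; Q < K (proceeds forward)

Q₀ = 0.001928 vs Keq = 0.005785 ⇒ Q<K, forward
Step 1:
                  E         L         B         D
  init        1.661    0.2937    0.0135    0.7393
  Δ       -0.008254  -0.01238  0.008254  0.004127
  eq          1.653    0.2813   0.02175    0.7434
  solve Keq expr → x = 0.004127; check Q = 0.005785
Then add 0.1285 M of L.
Step 2:
                  E         L         B         D
  init        1.653    0.4098   0.02175    0.7434
  Δ         -0.0133  -0.01994    0.0133  0.006648
  eq          1.639    0.3899   0.03505    0.7501
  solve Keq expr → x = 0.006648; check Q = 0.005785
Then add 0.1812 M of L.
Step 3:
                  E         L         B         D
  init        1.639    0.5711   0.03505    0.7501
  Δ        -0.02092  -0.03138   0.02092   0.01046
  eq          1.619    0.5397   0.05597    0.7605
  solve Keq expr → x = 0.01046; check Q = 0.005785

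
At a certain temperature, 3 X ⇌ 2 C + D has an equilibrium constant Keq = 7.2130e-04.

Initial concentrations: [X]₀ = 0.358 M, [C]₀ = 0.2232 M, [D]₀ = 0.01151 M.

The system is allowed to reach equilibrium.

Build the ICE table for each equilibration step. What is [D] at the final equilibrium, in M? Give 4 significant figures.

Q₀ = 0.0125 vs Keq = 7.2130e-04 ⇒ Q>K, reverse
Step 1:
                   X          C          D
  I            0.358     0.2232    0.01151
  C          0.03141   -0.02094   -0.01047
  E           0.3894     0.2023   0.001041
  solve Keq expr → x = -0.01047; check Q = 7.2130e-04

[D]_eq = 0.001041 M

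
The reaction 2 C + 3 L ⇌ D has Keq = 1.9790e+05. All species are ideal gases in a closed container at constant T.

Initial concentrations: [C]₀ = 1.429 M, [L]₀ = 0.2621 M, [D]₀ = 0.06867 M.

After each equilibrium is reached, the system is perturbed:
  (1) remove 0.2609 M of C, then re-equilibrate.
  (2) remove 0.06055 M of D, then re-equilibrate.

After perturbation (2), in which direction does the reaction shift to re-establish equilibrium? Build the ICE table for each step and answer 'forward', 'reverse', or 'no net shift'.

Q₀ = 1.868 vs Keq = 1.9790e+05 ⇒ Q<K, forward
Step 1:
                    C           L           D
  Initial       1.429      0.2621     0.06867
  Change      -0.1695     -0.2542     0.08474
  Equil          1.26    0.007877      0.1534
  solve Keq expr → x = 0.08474; check Q = 1.9790e+05
Then remove 0.2609 M of C.
Step 2:
                    C           L           D
  Initial      0.9986    0.007877      0.1534
  Change   8.6944e-04    0.001304 -4.3472e-04
  Equil        0.9995    0.009181       0.153
  solve Keq expr → x = -4.3472e-04; check Q = 1.9790e+05
Then remove 0.06055 M of D.
Step 3:
                    C           L           D
  Initial      0.9995    0.009181     0.09243
  Change  -9.3435e-04   -0.001402  4.6717e-04
  Equil        0.9986    0.007779     0.09289
  solve Keq expr → x = 4.6717e-04; check Q = 1.9790e+05

Direction: forward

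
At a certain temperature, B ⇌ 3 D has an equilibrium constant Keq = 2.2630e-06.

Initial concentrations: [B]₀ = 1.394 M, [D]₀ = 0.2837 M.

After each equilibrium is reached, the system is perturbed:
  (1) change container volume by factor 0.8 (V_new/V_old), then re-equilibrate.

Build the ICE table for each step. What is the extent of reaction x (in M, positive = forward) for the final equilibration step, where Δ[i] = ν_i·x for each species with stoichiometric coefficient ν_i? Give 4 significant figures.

x = -8.6157e-04 M

Q₀ = 0.01638 vs Keq = 2.2630e-06 ⇒ Q>K, reverse
Step 1:
                  B         D
  I           1.394    0.2837
  C         0.08958   -0.2687
  E           1.484   0.01497
  solve Keq expr → x = -0.08958; check Q = 2.2630e-06
Then change container volume by factor 0.8 (V_new/V_old).
Step 2:
                  B         D
  I           1.854   0.01872
  C       8.6157e-04 -0.002585
  E           1.855   0.01613
  solve Keq expr → x = -8.6157e-04; check Q = 2.2630e-06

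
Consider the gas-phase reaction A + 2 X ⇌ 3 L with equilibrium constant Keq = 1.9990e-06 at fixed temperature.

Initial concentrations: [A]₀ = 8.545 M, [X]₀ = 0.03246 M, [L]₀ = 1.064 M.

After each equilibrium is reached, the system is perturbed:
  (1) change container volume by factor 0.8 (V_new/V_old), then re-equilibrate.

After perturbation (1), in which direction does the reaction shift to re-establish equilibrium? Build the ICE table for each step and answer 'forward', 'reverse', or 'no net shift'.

Q₀ = 133.8 vs Keq = 1.9990e-06 ⇒ Q>K, reverse
Step 1:
                   A          X          L
  I            8.545    0.03246      1.064
  C           0.3476     0.6953     -1.043
  E            8.893     0.7277    0.02111
  solve Keq expr → x = -0.3476; check Q = 1.9990e-06
Then change container volume by factor 0.8 (V_new/V_old).
Step 2:
                   A          X          L
  I            11.12     0.9096    0.02639
  C                0          0          0
  E            11.12     0.9096    0.02639
  solve Keq expr → x = 0; check Q = 1.9990e-06

Direction: no net shift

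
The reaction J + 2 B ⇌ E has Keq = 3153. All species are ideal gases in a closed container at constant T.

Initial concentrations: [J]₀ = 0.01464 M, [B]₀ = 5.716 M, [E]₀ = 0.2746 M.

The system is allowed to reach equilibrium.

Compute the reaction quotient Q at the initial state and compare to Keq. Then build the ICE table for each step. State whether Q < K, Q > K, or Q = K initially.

Q₀ = 0.5741; Q < K (proceeds forward)

Q₀ = 0.5741 vs Keq = 3153 ⇒ Q<K, forward
Step 1:
                  J         B         E
  Initial   0.01464     5.716    0.2746
  Change   -0.01464  -0.02927   0.01464
  Equil   2.8366e-06     5.687    0.2892
  solve Keq expr → x = 0.01464; check Q = 3153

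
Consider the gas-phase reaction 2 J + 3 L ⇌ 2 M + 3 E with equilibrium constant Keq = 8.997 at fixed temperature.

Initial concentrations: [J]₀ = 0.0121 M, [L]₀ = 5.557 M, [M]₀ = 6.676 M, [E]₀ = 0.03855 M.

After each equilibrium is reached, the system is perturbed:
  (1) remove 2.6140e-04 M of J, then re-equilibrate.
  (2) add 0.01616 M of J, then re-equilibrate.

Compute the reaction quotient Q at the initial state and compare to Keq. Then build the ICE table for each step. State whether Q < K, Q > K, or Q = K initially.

Q₀ = 0.1016; Q < K (proceeds forward)

Q₀ = 0.1016 vs Keq = 8.997 ⇒ Q<K, forward
Step 1:
                  J         L         M         E
  Initial    0.0121     5.557     6.676   0.03855
  Change  -0.009984  -0.01498  0.009984   0.01498
  Equil    0.002116     5.542     6.686   0.05353
  solve Keq expr → x = 0.004992; check Q = 8.997
Then remove 2.6140e-04 M of J.
Step 2:
                  J         L         M         E
  Initial  0.001854     5.542     6.686   0.05353
  Change  2.3983e-04 3.5974e-04 -2.3983e-04 -3.5974e-04
  Equil    0.002094     5.542     6.686   0.05317
  solve Keq expr → x = -1.1991e-04; check Q = 8.997
Then add 0.01616 M of J.
Step 3:
                  J         L         M         E
  Initial   0.01825     5.542     6.686   0.05317
  Change    -0.0147  -0.02205    0.0147   0.02205
  Equil    0.003553      5.52       6.7   0.07522
  solve Keq expr → x = 0.007351; check Q = 8.997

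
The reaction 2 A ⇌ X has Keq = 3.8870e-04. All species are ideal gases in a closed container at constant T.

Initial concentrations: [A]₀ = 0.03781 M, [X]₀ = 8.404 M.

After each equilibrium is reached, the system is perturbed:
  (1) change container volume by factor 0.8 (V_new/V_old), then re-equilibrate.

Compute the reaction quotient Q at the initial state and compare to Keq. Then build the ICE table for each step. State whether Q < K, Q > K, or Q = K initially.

Q₀ = 5879 vs Keq = 3.8870e-04 ⇒ Q>K, reverse
Step 1:
                   A          X
  Initial    0.03781      8.404
  Change       16.59     -8.296
  Equil        16.63     0.1075
  solve Keq expr → x = -8.296; check Q = 3.8870e-04
Then change container volume by factor 0.8 (V_new/V_old).
Step 2:
                   A          X
  Initial      20.79     0.1344
  Change    -0.06509    0.03255
  Equil        20.72     0.1669
  solve Keq expr → x = 0.03255; check Q = 3.8870e-04

Q₀ = 5879; Q > K (proceeds reverse)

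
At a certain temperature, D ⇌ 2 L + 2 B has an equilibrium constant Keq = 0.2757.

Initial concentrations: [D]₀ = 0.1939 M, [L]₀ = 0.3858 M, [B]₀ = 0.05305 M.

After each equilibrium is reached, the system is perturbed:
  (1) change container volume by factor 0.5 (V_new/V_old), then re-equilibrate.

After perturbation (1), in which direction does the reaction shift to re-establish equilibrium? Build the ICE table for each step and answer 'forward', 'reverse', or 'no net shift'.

Direction: reverse

Q₀ = 0.00216 vs Keq = 0.2757 ⇒ Q<K, forward
Step 1:
                    D           L           B
  Initial      0.1939      0.3858     0.05305
  Change      -0.1049      0.2099      0.2099
  Equil       0.08897      0.5957      0.2629
  solve Keq expr → x = 0.1049; check Q = 0.2757
Then change container volume by factor 0.5 (V_new/V_old).
Step 2:
                    D           L           B
  Initial      0.1779       1.191      0.5258
  Change       0.1151     -0.2301     -0.2301
  Equil         0.293      0.9612      0.2957
  solve Keq expr → x = -0.1151; check Q = 0.2757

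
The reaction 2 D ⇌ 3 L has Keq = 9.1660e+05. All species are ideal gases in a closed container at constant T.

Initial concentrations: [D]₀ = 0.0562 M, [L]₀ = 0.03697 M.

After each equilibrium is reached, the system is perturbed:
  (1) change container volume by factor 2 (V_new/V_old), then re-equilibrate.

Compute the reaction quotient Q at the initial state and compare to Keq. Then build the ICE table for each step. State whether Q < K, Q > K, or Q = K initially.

Q₀ = 0.016 vs Keq = 9.1660e+05 ⇒ Q<K, forward
Step 1:
                    D           L
  I            0.0562     0.03697
  C          -0.05616     0.08423
  E        4.4074e-05      0.1212
  solve Keq expr → x = 0.02808; check Q = 9.1660e+05
Then change container volume by factor 2 (V_new/V_old).
Step 2:
                    D           L
  I        2.2037e-05      0.0606
  C       -6.4508e-06  9.6762e-06
  E        1.5586e-05     0.06061
  solve Keq expr → x = 3.2254e-06; check Q = 9.1660e+05

Q₀ = 0.016; Q < K (proceeds forward)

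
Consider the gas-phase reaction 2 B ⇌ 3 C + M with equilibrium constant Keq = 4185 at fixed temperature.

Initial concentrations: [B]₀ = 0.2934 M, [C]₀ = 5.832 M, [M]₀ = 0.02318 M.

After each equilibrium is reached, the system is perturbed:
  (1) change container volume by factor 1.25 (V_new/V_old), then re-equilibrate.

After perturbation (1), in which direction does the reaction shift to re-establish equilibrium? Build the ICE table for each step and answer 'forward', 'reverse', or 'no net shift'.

Direction: forward

Q₀ = 53.41 vs Keq = 4185 ⇒ Q<K, forward
Step 1:
                   B          C          M
  I           0.2934      5.832    0.02318
  C          -0.2092     0.3138     0.1046
  E          0.08419      6.146     0.1278
  solve Keq expr → x = 0.1046; check Q = 4185
Then change container volume by factor 1.25 (V_new/V_old).
Step 2:
                   B          C          M
  I          0.06735      4.917     0.1022
  C         -0.01166    0.01749    0.00583
  E          0.05569      4.934     0.1081
  solve Keq expr → x = 0.00583; check Q = 4185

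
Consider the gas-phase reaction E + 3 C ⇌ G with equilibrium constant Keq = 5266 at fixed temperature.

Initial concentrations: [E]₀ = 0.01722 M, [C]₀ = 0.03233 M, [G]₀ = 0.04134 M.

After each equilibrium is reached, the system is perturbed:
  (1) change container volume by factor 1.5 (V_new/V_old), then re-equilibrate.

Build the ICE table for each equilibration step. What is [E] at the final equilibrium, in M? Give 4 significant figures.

Q₀ = 7.1043e+04 vs Keq = 5266 ⇒ Q>K, reverse
Step 1:
                  E         C         G
  I         0.01722   0.03233   0.04134
  C        0.009524   0.02857 -0.009524
  E         0.02674    0.0609   0.03182
  solve Keq expr → x = -0.009524; check Q = 5266
Then change container volume by factor 1.5 (V_new/V_old).
Step 2:
                  E         C         G
  I         0.01783    0.0406   0.02121
  C        0.004103   0.01231 -0.004103
  E         0.02193   0.05291   0.01711
  solve Keq expr → x = -0.004103; check Q = 5266

[E]_eq = 0.02193 M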